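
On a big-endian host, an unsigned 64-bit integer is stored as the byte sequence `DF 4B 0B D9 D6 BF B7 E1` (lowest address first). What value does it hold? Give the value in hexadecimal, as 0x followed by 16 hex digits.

Big-endian stores the most-significant byte at the lowest address.
The bytes are already most-significant first: 0xDF4B0BD9D6BFB7E1.

0xDF4B0BD9D6BFB7E1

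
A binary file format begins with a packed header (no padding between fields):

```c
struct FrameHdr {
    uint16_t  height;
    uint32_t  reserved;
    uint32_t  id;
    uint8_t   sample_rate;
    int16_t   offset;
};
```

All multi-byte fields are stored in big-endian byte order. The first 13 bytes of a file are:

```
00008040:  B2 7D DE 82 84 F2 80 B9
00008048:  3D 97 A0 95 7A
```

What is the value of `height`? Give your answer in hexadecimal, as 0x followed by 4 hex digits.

`height` is the first field, at byte offset 0, occupying 2 bytes.
Bytes at offsets 0..1: B2 7D.
In big-endian order the high byte comes first in memory.
The bytes are already most-significant first: 0xB27D.

0xB27D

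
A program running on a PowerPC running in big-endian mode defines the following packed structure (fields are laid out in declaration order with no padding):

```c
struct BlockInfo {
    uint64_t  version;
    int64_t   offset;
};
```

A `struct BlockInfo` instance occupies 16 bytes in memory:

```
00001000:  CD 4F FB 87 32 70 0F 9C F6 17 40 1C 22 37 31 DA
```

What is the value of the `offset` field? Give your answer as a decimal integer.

-714031526337629734

`offset` follows `version` (8 bytes), so it starts at byte offset 8 and occupies 8 bytes.
Bytes at offsets 8..15: F6 17 40 1C 22 37 31 DA.
In big-endian order the high byte comes first in memory.
The bytes are already most-significant first: 0xF617401C223731DA.
Top bit is set, so as a signed 64-bit value this is 0xF617401C223731DA − 2^64 = -714031526337629734.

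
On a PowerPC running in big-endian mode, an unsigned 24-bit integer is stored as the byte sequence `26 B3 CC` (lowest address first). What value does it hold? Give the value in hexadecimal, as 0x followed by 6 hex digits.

In big-endian order the high byte comes first in memory.
The bytes are already most-significant first: 0x26B3CC.

0x26B3CC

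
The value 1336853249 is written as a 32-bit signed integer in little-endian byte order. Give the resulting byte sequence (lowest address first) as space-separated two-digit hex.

1336853249 in hexadecimal, padded to 32 bits, is 0x4FAEC301.
Split into bytes (most-significant first): 4F AE C3 01.
In little-endian order the low byte comes first in memory.
So at ascending addresses the bytes are 01 C3 AE 4F.

01 C3 AE 4F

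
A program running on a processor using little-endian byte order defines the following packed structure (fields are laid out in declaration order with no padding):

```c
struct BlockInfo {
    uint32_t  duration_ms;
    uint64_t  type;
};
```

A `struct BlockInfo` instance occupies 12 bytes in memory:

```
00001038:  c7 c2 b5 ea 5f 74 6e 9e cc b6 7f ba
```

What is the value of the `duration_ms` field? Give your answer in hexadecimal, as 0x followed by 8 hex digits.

0xEAB5C2C7

`duration_ms` is the first field, at byte offset 0, occupying 4 bytes.
Bytes at offsets 0..3: C7 C2 B5 EA.
In little-endian order the low byte comes first in memory.
Reassemble most-significant byte first: EA B5 C2 C7 → 0xEAB5C2C7.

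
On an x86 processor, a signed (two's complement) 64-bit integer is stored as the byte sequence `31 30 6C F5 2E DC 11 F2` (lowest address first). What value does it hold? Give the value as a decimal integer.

In little-endian order the low byte comes first in memory.
Reassemble most-significant byte first: F2 11 DC 2E F5 6C 30 31 → 0xF211DC2EF56C3031.
Top bit is set, so as a signed 64-bit value this is 0xF211DC2EF56C3031 − 2^64 = -1003779147682795471.

-1003779147682795471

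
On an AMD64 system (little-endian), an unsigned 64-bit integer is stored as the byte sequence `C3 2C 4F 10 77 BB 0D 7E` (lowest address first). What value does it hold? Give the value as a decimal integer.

9083122143525285059

In little-endian order the low byte comes first in memory.
Reassemble most-significant byte first: 7E 0D BB 77 10 4F 2C C3 → 0x7E0DBB77104F2CC3.
0x7E0DBB77104F2CC3 = 9083122143525285059.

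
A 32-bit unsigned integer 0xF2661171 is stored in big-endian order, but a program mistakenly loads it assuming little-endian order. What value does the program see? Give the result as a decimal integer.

1896965874

Stored big-endian, the bytes at ascending addresses are F2 66 11 71.
Read back as little-endian, the first byte is least significant, giving 0x711166F2.
0x711166F2 = 1896965874.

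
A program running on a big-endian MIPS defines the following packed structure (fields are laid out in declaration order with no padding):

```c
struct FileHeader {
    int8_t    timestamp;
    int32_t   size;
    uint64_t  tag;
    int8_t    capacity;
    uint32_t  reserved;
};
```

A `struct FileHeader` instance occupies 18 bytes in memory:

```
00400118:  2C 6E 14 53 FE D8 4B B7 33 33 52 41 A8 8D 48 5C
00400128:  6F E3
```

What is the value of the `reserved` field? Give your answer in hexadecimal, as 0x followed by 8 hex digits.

0x485C6FE3

`reserved` follows `timestamp` (1 B), `size` (4 B), `tag` (8 B), `capacity` (1 B), so it starts at offset 1 + 4 + 8 + 1 = 14 and occupies 4 bytes.
Bytes at offsets 14..17: 48 5C 6F E3.
Big-endian stores the most-significant byte at the lowest address.
The bytes are already most-significant first: 0x485C6FE3.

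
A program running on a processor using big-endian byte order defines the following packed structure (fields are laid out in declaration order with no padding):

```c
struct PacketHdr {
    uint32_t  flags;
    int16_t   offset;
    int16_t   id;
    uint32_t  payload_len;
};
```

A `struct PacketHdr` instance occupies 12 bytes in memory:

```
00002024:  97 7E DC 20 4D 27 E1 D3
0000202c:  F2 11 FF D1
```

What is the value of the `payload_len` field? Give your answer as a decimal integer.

4061265873

`payload_len` follows `flags` (4 B), `offset` (2 B), `id` (2 B), so it starts at offset 4 + 2 + 2 = 8 and occupies 4 bytes.
Bytes at offsets 8..11: F2 11 FF D1.
Big-endian stores the most-significant byte at the lowest address.
The bytes are already most-significant first: 0xF211FFD1.
0xF211FFD1 = 4061265873.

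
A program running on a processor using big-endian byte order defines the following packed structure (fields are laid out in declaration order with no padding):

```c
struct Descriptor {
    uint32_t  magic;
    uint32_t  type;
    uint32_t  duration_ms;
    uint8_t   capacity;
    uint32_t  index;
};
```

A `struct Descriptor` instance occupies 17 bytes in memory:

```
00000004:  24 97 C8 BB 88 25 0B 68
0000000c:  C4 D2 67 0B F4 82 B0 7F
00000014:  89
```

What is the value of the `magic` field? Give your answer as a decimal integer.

613927099

`magic` is the first field, at byte offset 0, occupying 4 bytes.
Bytes at offsets 0..3: 24 97 C8 BB.
In big-endian order the high byte comes first in memory.
The bytes are already most-significant first: 0x2497C8BB.
0x2497C8BB = 613927099.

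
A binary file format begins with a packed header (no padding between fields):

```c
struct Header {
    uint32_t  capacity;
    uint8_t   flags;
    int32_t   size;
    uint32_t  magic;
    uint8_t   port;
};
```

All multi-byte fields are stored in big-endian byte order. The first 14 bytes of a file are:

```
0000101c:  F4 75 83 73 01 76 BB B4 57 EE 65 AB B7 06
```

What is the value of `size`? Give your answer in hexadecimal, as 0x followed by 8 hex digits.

0x76BBB457

`size` follows `capacity` (4 B), `flags` (1 B), so it starts at offset 4 + 1 = 5 and occupies 4 bytes.
Bytes at offsets 5..8: 76 BB B4 57.
In big-endian order the high byte comes first in memory.
The bytes are already most-significant first: 0x76BBB457.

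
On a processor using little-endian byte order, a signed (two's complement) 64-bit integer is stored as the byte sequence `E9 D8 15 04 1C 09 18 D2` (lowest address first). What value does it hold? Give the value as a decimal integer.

-3307883910371354391

Little-endian: lowest address holds the least-significant byte.
Reassemble most-significant byte first: D2 18 09 1C 04 15 D8 E9 → 0xD218091C0415D8E9.
Top bit is set, so as a signed 64-bit value this is 0xD218091C0415D8E9 − 2^64 = -3307883910371354391.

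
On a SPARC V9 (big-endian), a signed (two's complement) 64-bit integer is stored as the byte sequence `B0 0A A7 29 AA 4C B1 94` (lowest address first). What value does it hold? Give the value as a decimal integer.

In big-endian order the high byte comes first in memory.
The bytes are already most-significant first: 0xB00AA729AA4CB194.
Top bit is set, so as a signed 64-bit value this is 0xB00AA729AA4CB194 − 2^64 = -5761608975874477676.

-5761608975874477676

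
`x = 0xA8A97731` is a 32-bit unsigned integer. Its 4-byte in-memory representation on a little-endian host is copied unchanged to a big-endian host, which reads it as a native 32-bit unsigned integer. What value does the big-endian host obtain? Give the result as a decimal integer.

829925800

Stored little-endian, the bytes at ascending addresses are 31 77 A9 A8.
Read back as big-endian, the last byte is least significant, giving 0x3177A9A8.
0x3177A9A8 = 829925800.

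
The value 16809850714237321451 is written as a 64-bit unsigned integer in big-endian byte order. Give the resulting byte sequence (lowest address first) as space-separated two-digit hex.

E9 48 96 29 85 76 40 EB

16809850714237321451 in hexadecimal, padded to 64 bits, is 0xE9489629857640EB.
Split into bytes (most-significant first): E9 48 96 29 85 76 40 EB.
Big-endian stores the most-significant byte at the lowest address.
So the memory order matches the most-significant-first order: E9 48 96 29 85 76 40 EB.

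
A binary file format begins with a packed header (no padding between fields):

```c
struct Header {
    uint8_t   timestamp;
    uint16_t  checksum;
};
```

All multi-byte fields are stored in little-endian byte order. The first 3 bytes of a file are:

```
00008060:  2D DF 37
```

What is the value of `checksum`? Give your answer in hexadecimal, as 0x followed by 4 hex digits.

`checksum` follows `timestamp` (1 byte), so it starts at byte offset 1 and occupies 2 bytes.
Bytes at offsets 1..2: DF 37.
Little-endian stores the least-significant byte at the lowest address.
Reassemble most-significant byte first: 37 DF → 0x37DF.

0x37DF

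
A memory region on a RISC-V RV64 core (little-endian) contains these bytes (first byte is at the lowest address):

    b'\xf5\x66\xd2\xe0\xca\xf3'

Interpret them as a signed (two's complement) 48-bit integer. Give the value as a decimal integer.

-13422295881995

Little-endian stores the least-significant byte at the lowest address.
Reassemble most-significant byte first: F3 CA E0 D2 66 F5 → 0xF3CAE0D266F5.
Top bit is set, so as a signed 48-bit value this is 0xF3CAE0D266F5 − 2^48 = -13422295881995.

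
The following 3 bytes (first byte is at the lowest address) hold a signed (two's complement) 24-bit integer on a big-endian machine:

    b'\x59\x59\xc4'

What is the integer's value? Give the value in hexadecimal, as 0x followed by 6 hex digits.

Big-endian: lowest address holds the most-significant byte.
The bytes are already most-significant first: 0x5959C4.

0x5959C4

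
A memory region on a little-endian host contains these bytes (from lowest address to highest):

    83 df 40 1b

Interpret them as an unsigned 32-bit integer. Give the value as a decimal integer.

457236355

Little-endian: lowest address holds the least-significant byte.
Reassemble most-significant byte first: 1B 40 DF 83 → 0x1B40DF83.
0x1B40DF83 = 457236355.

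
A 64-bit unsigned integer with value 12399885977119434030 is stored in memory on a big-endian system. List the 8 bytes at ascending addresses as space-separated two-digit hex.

AC 15 3E 99 49 8D 25 2E

12399885977119434030 in hexadecimal, padded to 64 bits, is 0xAC153E99498D252E.
Split into bytes (most-significant first): AC 15 3E 99 49 8D 25 2E.
In big-endian order the high byte comes first in memory.
So the memory order matches the most-significant-first order: AC 15 3E 99 49 8D 25 2E.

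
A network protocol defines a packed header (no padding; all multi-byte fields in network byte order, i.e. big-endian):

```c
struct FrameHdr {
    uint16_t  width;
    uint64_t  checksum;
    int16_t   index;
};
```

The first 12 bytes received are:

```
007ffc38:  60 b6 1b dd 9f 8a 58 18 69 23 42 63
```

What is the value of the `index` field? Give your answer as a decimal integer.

16995

`index` follows `width` (2 B), `checksum` (8 B), so it starts at offset 2 + 8 = 10 and occupies 2 bytes.
Bytes at offsets 10..11: 42 63.
In big-endian order the high byte comes first in memory.
The bytes are already most-significant first: 0x4263.
0x4263 = 16995.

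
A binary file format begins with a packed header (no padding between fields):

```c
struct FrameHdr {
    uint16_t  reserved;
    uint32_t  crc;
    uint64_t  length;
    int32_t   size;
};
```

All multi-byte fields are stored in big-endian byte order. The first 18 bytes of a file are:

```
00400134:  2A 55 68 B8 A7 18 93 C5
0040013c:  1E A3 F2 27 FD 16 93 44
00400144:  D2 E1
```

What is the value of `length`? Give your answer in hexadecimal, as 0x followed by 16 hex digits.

`length` follows `reserved` (2 B), `crc` (4 B), so it starts at offset 2 + 4 = 6 and occupies 8 bytes.
Bytes at offsets 6..13: 93 C5 1E A3 F2 27 FD 16.
Big-endian: lowest address holds the most-significant byte.
The bytes are already most-significant first: 0x93C51EA3F227FD16.

0x93C51EA3F227FD16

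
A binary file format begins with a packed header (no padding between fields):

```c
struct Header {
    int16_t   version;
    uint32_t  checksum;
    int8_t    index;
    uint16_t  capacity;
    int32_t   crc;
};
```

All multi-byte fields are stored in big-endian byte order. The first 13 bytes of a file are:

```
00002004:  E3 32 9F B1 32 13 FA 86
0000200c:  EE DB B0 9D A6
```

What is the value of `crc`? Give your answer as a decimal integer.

`crc` follows `version` (2 B), `checksum` (4 B), `index` (1 B), `capacity` (2 B), so it starts at offset 2 + 4 + 1 + 2 = 9 and occupies 4 bytes.
Bytes at offsets 9..12: DB B0 9D A6.
In big-endian order the high byte comes first in memory.
The bytes are already most-significant first: 0xDBB09DA6.
Top bit is set, so as a signed 32-bit value this is 0xDBB09DA6 − 2^32 = -609182298.

-609182298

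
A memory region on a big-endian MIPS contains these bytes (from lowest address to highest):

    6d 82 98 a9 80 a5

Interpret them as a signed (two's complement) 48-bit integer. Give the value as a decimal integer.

120407674421413

Big-endian stores the most-significant byte at the lowest address.
The bytes are already most-significant first: 0x6D8298A980A5.
0x6D8298A980A5 = 120407674421413.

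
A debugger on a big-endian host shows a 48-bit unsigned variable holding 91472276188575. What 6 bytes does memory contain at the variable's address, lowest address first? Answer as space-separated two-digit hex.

53 31 8C 87 6D 9F

91472276188575 in hexadecimal, padded to 48 bits, is 0x53318C876D9F.
Split into bytes (most-significant first): 53 31 8C 87 6D 9F.
In big-endian order the high byte comes first in memory.
So the memory order matches the most-significant-first order: 53 31 8C 87 6D 9F.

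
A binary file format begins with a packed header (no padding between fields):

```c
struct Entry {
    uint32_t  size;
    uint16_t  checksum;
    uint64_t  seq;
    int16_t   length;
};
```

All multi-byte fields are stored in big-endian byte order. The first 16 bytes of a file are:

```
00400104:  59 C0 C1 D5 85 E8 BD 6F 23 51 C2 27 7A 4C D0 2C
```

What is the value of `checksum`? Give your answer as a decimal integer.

34280

`checksum` follows `size` (4 bytes), so it starts at byte offset 4 and occupies 2 bytes.
Bytes at offsets 4..5: 85 E8.
Big-endian: lowest address holds the most-significant byte.
The bytes are already most-significant first: 0x85E8.
0x85E8 = 34280.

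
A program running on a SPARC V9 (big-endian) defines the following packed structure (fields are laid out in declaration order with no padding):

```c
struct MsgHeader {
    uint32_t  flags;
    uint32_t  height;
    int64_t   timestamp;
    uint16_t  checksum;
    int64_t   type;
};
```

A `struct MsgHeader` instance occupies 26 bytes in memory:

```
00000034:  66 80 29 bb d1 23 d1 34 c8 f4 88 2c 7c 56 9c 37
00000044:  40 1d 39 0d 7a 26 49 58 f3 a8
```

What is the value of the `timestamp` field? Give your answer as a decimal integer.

-3966395647160574921

`timestamp` follows `flags` (4 B), `height` (4 B), so it starts at offset 4 + 4 = 8 and occupies 8 bytes.
Bytes at offsets 8..15: C8 F4 88 2C 7C 56 9C 37.
In big-endian order the high byte comes first in memory.
The bytes are already most-significant first: 0xC8F4882C7C569C37.
Top bit is set, so as a signed 64-bit value this is 0xC8F4882C7C569C37 − 2^64 = -3966395647160574921.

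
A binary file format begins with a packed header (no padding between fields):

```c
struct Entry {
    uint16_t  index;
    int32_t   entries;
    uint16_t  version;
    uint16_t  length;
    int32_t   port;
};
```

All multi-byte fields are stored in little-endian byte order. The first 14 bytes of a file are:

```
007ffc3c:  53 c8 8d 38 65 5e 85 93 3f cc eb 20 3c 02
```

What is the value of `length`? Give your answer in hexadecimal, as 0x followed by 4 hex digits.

0xCC3F

`length` follows `index` (2 B), `entries` (4 B), `version` (2 B), so it starts at offset 2 + 4 + 2 = 8 and occupies 2 bytes.
Bytes at offsets 8..9: 3F CC.
In little-endian order the low byte comes first in memory.
Reassemble most-significant byte first: CC 3F → 0xCC3F.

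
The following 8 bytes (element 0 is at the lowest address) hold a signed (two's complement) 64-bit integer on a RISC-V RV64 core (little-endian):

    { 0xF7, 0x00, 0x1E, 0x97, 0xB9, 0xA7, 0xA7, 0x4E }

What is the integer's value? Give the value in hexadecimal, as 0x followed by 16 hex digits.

0x4EA7A7B9971E00F7

Little-endian: lowest address holds the least-significant byte.
Reassemble most-significant byte first: 4E A7 A7 B9 97 1E 00 F7 → 0x4EA7A7B9971E00F7.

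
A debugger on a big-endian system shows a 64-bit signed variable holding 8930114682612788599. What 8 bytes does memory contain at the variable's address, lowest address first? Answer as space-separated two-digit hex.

8930114682612788599 in hexadecimal, padded to 64 bits, is 0x7BEE23FD74A2AD77.
Split into bytes (most-significant first): 7B EE 23 FD 74 A2 AD 77.
In big-endian order the high byte comes first in memory.
So the memory order matches the most-significant-first order: 7B EE 23 FD 74 A2 AD 77.

7B EE 23 FD 74 A2 AD 77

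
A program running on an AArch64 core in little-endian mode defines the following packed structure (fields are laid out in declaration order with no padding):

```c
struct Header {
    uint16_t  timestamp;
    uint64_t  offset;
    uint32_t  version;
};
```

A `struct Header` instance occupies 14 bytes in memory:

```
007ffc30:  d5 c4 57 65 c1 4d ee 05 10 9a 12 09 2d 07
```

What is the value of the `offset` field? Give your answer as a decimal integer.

11101379602533147991

`offset` follows `timestamp` (2 bytes), so it starts at byte offset 2 and occupies 8 bytes.
Bytes at offsets 2..9: 57 65 C1 4D EE 05 10 9A.
Little-endian: lowest address holds the least-significant byte.
Reassemble most-significant byte first: 9A 10 05 EE 4D C1 65 57 → 0x9A1005EE4DC16557.
0x9A1005EE4DC16557 = 11101379602533147991.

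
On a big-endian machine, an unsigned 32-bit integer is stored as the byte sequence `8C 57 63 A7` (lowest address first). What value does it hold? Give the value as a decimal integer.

2354537383

Big-endian stores the most-significant byte at the lowest address.
The bytes are already most-significant first: 0x8C5763A7.
0x8C5763A7 = 2354537383.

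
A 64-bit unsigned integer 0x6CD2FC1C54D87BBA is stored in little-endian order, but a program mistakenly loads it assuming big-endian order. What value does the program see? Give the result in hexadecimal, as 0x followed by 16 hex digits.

0xBA7BD8541CFCD26C

Stored little-endian, the bytes at ascending addresses are BA 7B D8 54 1C FC D2 6C.
Read back as big-endian, the last byte is least significant, giving 0xBA7BD8541CFCD26C.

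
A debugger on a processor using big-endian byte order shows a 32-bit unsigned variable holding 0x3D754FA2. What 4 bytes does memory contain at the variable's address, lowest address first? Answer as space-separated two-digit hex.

3D 75 4F A2

Split into bytes (most-significant first): 3D 75 4F A2.
In big-endian order the high byte comes first in memory.
So the memory order matches the most-significant-first order: 3D 75 4F A2.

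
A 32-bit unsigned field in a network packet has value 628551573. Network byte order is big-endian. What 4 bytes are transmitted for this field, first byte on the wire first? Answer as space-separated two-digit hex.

25 76 EF 95

628551573 in hexadecimal, padded to 32 bits, is 0x2576EF95.
Split into bytes (most-significant first): 25 76 EF 95.
Big-endian stores the most-significant byte at the lowest address.
So the memory order matches the most-significant-first order: 25 76 EF 95.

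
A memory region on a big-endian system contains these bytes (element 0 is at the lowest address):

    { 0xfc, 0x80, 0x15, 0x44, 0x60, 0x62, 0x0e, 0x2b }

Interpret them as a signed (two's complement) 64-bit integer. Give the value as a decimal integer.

In big-endian order the high byte comes first in memory.
The bytes are already most-significant first: 0xFC80154460620E2B.
Top bit is set, so as a signed 64-bit value this is 0xFC80154460620E2B − 2^64 = -252178195713749461.

-252178195713749461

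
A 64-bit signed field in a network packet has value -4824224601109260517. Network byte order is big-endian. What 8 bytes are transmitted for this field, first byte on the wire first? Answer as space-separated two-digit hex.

Two's complement of -4824224601109260517 in 64 bits: 4824224601109260517 = 0x42F316B701D168E5; invert → 0xBD0CE948FE2E971A; add 1 → 0xBD0CE948FE2E971B.
Split into bytes (most-significant first): BD 0C E9 48 FE 2E 97 1B.
Big-endian stores the most-significant byte at the lowest address.
So the memory order matches the most-significant-first order: BD 0C E9 48 FE 2E 97 1B.

BD 0C E9 48 FE 2E 97 1B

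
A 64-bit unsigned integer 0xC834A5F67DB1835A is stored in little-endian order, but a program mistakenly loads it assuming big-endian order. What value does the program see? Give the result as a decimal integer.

Stored little-endian, the bytes at ascending addresses are 5A 83 B1 7D F6 A5 34 C8.
Read back as big-endian, the last byte is least significant, giving 0x5A83B17DF6A534C8.
0x5A83B17DF6A534C8 = 6522251839929660616.

6522251839929660616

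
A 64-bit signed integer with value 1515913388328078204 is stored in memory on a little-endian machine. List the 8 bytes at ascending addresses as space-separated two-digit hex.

7C CB 8D ED 31 9B 09 15

1515913388328078204 in hexadecimal, padded to 64 bits, is 0x15099B31ED8DCB7C.
Split into bytes (most-significant first): 15 09 9B 31 ED 8D CB 7C.
Little-endian stores the least-significant byte at the lowest address.
So at ascending addresses the bytes are 7C CB 8D ED 31 9B 09 15.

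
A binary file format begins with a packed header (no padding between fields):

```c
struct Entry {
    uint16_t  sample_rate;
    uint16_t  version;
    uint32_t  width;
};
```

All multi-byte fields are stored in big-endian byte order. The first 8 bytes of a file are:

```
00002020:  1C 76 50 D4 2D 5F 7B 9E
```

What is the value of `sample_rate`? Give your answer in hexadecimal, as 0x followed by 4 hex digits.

0x1C76

`sample_rate` is the first field, at byte offset 0, occupying 2 bytes.
Bytes at offsets 0..1: 1C 76.
In big-endian order the high byte comes first in memory.
The bytes are already most-significant first: 0x1C76.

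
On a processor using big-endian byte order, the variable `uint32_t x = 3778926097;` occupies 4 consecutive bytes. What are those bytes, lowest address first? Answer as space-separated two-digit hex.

3778926097 in hexadecimal, padded to 32 bits, is 0xE13DD611.
Split into bytes (most-significant first): E1 3D D6 11.
In big-endian order the high byte comes first in memory.
So the memory order matches the most-significant-first order: E1 3D D6 11.

E1 3D D6 11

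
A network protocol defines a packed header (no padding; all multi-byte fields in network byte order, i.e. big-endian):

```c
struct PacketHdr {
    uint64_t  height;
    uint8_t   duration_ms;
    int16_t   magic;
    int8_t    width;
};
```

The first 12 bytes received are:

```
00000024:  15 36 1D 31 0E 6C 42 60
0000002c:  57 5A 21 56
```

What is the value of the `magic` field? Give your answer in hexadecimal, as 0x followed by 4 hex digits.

`magic` follows `height` (8 B), `duration_ms` (1 B), so it starts at offset 8 + 1 = 9 and occupies 2 bytes.
Bytes at offsets 9..10: 5A 21.
In big-endian order the high byte comes first in memory.
The bytes are already most-significant first: 0x5A21.

0x5A21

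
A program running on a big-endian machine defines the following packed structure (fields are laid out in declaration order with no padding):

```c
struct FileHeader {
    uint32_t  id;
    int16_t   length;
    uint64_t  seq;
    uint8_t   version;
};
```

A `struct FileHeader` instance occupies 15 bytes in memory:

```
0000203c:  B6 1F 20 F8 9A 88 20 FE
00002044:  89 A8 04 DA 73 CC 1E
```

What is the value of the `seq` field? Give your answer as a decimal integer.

`seq` follows `id` (4 B), `length` (2 B), so it starts at offset 4 + 2 = 6 and occupies 8 bytes.
Bytes at offsets 6..13: 20 FE 89 A8 04 DA 73 CC.
In big-endian order the high byte comes first in memory.
The bytes are already most-significant first: 0x20FE89A804DA73CC.
0x20FE89A804DA73CC = 2377489008027136972.

2377489008027136972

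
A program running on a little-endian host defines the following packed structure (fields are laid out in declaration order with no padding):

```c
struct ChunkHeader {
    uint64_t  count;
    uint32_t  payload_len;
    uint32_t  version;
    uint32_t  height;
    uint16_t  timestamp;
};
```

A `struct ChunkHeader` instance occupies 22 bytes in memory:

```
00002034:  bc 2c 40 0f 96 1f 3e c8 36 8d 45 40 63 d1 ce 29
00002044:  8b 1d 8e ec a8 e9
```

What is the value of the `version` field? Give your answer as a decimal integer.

701419875

`version` follows `count` (8 B), `payload_len` (4 B), so it starts at offset 8 + 4 = 12 and occupies 4 bytes.
Bytes at offsets 12..15: 63 D1 CE 29.
Little-endian: lowest address holds the least-significant byte.
Reassemble most-significant byte first: 29 CE D1 63 → 0x29CED163.
0x29CED163 = 701419875.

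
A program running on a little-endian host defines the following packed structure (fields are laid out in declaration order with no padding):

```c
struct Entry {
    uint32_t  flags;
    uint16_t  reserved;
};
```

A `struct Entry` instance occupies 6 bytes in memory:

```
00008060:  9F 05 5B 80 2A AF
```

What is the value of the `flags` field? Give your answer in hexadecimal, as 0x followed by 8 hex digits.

0x805B059F

`flags` is the first field, at byte offset 0, occupying 4 bytes.
Bytes at offsets 0..3: 9F 05 5B 80.
In little-endian order the low byte comes first in memory.
Reassemble most-significant byte first: 80 5B 05 9F → 0x805B059F.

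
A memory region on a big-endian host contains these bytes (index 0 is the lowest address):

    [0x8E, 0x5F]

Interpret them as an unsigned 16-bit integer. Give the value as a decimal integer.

In big-endian order the high byte comes first in memory.
The bytes are already most-significant first: 0x8E5F.
0x8E5F = 36447.

36447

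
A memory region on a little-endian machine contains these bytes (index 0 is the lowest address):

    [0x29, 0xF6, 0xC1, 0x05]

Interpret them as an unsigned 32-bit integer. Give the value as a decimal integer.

96597545

Little-endian: lowest address holds the least-significant byte.
Reassemble most-significant byte first: 05 C1 F6 29 → 0x05C1F629.
0x05C1F629 = 96597545.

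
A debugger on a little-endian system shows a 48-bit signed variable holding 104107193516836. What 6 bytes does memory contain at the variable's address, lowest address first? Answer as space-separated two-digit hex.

104107193516836 in hexadecimal, padded to 48 bits, is 0x5EAF5849C324.
Split into bytes (most-significant first): 5E AF 58 49 C3 24.
Little-endian: lowest address holds the least-significant byte.
So at ascending addresses the bytes are 24 C3 49 58 AF 5E.

24 C3 49 58 AF 5E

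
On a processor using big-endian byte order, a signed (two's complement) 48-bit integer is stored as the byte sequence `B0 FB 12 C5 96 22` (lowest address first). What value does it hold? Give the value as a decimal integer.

-86882578491870

In big-endian order the high byte comes first in memory.
The bytes are already most-significant first: 0xB0FB12C59622.
Top bit is set, so as a signed 48-bit value this is 0xB0FB12C59622 − 2^48 = -86882578491870.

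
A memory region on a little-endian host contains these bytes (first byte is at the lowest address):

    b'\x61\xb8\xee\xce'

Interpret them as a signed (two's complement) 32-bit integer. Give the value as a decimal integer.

-823216031

In little-endian order the low byte comes first in memory.
Reassemble most-significant byte first: CE EE B8 61 → 0xCEEEB861.
Top bit is set, so as a signed 32-bit value this is 0xCEEEB861 − 2^32 = -823216031.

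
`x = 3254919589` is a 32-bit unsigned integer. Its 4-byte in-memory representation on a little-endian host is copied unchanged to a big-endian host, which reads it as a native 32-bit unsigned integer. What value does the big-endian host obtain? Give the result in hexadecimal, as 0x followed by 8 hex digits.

3254919589 in 32-bit hexadecimal is 0xC20221A5.
Stored little-endian, the bytes at ascending addresses are A5 21 02 C2.
Read back as big-endian, the last byte is least significant, giving 0xA52102C2.

0xA52102C2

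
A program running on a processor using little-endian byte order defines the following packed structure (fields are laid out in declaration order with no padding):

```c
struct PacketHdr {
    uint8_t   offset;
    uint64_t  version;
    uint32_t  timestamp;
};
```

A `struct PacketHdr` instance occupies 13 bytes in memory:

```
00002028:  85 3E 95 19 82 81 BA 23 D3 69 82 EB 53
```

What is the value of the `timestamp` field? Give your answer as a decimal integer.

`timestamp` follows `offset` (1 B), `version` (8 B), so it starts at offset 1 + 8 = 9 and occupies 4 bytes.
Bytes at offsets 9..12: 69 82 EB 53.
Little-endian: lowest address holds the least-significant byte.
Reassemble most-significant byte first: 53 EB 82 69 → 0x53EB8269.
0x53EB8269 = 1407943273.

1407943273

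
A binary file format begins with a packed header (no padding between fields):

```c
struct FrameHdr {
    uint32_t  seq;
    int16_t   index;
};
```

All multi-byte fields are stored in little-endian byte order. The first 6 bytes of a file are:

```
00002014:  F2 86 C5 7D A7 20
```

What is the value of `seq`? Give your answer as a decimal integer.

2110097138

`seq` is the first field, at byte offset 0, occupying 4 bytes.
Bytes at offsets 0..3: F2 86 C5 7D.
In little-endian order the low byte comes first in memory.
Reassemble most-significant byte first: 7D C5 86 F2 → 0x7DC586F2.
0x7DC586F2 = 2110097138.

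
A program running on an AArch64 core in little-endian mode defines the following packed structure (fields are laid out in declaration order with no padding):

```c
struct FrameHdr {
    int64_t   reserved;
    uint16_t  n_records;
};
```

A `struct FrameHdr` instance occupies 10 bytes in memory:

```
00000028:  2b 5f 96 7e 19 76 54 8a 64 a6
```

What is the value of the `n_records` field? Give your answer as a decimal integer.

`n_records` follows `reserved` (8 bytes), so it starts at byte offset 8 and occupies 2 bytes.
Bytes at offsets 8..9: 64 A6.
Little-endian stores the least-significant byte at the lowest address.
Reassemble most-significant byte first: A6 64 → 0xA664.
0xA664 = 42596.

42596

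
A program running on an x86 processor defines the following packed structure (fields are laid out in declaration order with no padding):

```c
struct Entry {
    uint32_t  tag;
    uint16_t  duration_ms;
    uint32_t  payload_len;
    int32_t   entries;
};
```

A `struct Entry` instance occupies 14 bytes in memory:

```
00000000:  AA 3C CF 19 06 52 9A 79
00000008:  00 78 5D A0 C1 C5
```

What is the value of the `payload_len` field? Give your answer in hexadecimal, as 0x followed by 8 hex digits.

`payload_len` follows `tag` (4 B), `duration_ms` (2 B), so it starts at offset 4 + 2 = 6 and occupies 4 bytes.
Bytes at offsets 6..9: 9A 79 00 78.
Little-endian stores the least-significant byte at the lowest address.
Reassemble most-significant byte first: 78 00 79 9A → 0x7800799A.

0x7800799A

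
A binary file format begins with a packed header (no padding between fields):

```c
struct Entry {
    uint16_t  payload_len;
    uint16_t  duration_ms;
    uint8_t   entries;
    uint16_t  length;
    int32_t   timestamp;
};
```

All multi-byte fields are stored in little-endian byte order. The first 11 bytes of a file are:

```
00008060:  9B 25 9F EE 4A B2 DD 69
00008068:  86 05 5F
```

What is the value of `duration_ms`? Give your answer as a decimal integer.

61087

`duration_ms` follows `payload_len` (2 bytes), so it starts at byte offset 2 and occupies 2 bytes.
Bytes at offsets 2..3: 9F EE.
Little-endian: lowest address holds the least-significant byte.
Reassemble most-significant byte first: EE 9F → 0xEE9F.
0xEE9F = 61087.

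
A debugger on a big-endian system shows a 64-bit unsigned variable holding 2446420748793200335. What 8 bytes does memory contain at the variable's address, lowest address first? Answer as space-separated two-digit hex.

2446420748793200335 in hexadecimal, padded to 64 bits, is 0x21F36EB596F6BECF.
Split into bytes (most-significant first): 21 F3 6E B5 96 F6 BE CF.
In big-endian order the high byte comes first in memory.
So the memory order matches the most-significant-first order: 21 F3 6E B5 96 F6 BE CF.

21 F3 6E B5 96 F6 BE CF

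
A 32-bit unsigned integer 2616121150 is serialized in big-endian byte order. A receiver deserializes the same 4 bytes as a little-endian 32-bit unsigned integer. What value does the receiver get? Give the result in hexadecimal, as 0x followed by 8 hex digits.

2616121150 in 32-bit hexadecimal is 0x9BEED73E.
Stored big-endian, the bytes at ascending addresses are 9B EE D7 3E.
Read back as little-endian, the first byte is least significant, giving 0x3ED7EE9B.

0x3ED7EE9B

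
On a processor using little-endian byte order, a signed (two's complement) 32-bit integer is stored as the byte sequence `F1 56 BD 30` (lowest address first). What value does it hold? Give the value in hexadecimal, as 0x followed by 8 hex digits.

0x30BD56F1

Little-endian: lowest address holds the least-significant byte.
Reassemble most-significant byte first: 30 BD 56 F1 → 0x30BD56F1.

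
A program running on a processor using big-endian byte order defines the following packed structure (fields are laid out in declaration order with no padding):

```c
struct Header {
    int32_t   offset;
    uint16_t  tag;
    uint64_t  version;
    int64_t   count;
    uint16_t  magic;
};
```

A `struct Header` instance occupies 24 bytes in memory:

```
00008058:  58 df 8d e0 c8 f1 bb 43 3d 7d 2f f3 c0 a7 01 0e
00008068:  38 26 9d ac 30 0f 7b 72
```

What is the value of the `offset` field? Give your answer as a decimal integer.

`offset` is the first field, at byte offset 0, occupying 4 bytes.
Bytes at offsets 0..3: 58 DF 8D E0.
In big-endian order the high byte comes first in memory.
The bytes are already most-significant first: 0x58DF8DE0.
0x58DF8DE0 = 1491045856.

1491045856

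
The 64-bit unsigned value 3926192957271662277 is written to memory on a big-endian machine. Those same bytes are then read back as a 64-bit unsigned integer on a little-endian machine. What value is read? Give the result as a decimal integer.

14222034856445180982

3926192957271662277 in 64-bit hexadecimal is 0x367CA3B159D15EC5.
Stored big-endian, the bytes at ascending addresses are 36 7C A3 B1 59 D1 5E C5.
Read back as little-endian, the first byte is least significant, giving 0xC55ED159B1A37C36.
0xC55ED159B1A37C36 = 14222034856445180982.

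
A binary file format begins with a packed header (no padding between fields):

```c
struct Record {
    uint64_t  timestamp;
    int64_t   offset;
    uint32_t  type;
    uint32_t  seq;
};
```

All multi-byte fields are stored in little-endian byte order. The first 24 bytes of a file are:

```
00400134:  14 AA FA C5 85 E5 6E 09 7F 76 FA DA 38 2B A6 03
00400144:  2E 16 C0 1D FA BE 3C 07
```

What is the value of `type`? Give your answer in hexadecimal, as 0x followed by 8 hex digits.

`type` follows `timestamp` (8 B), `offset` (8 B), so it starts at offset 8 + 8 = 16 and occupies 4 bytes.
Bytes at offsets 16..19: 2E 16 C0 1D.
In little-endian order the low byte comes first in memory.
Reassemble most-significant byte first: 1D C0 16 2E → 0x1DC0162E.

0x1DC0162E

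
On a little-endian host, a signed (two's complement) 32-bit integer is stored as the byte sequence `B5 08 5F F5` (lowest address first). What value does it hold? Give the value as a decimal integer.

Little-endian stores the least-significant byte at the lowest address.
Reassemble most-significant byte first: F5 5F 08 B5 → 0xF55F08B5.
Top bit is set, so as a signed 32-bit value this is 0xF55F08B5 − 2^32 = -178321227.

-178321227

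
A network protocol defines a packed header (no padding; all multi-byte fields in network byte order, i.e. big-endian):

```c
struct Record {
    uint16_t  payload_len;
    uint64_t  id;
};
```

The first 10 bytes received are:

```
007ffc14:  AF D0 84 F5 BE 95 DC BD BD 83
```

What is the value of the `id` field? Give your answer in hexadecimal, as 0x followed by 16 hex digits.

0x84F5BE95DCBDBD83

`id` follows `payload_len` (2 bytes), so it starts at byte offset 2 and occupies 8 bytes.
Bytes at offsets 2..9: 84 F5 BE 95 DC BD BD 83.
Big-endian stores the most-significant byte at the lowest address.
The bytes are already most-significant first: 0x84F5BE95DCBDBD83.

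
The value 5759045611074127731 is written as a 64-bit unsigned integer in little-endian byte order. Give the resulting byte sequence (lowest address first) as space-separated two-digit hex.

73 87 58 75 78 3D EC 4F

5759045611074127731 in hexadecimal, padded to 64 bits, is 0x4FEC3D7875588773.
Split into bytes (most-significant first): 4F EC 3D 78 75 58 87 73.
Little-endian: lowest address holds the least-significant byte.
So at ascending addresses the bytes are 73 87 58 75 78 3D EC 4F.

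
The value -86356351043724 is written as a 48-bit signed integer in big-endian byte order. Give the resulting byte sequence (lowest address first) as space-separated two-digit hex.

B1 75 98 5F 37 74

Two's complement of -86356351043724 in 48 bits: 86356351043724 = 0x4E8A67A0C88C; invert → 0xB175985F3773; add 1 → 0xB175985F3774.
Split into bytes (most-significant first): B1 75 98 5F 37 74.
In big-endian order the high byte comes first in memory.
So the memory order matches the most-significant-first order: B1 75 98 5F 37 74.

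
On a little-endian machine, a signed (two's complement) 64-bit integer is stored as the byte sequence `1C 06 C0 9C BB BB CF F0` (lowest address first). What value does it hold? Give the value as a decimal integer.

-1094449769964632548

In little-endian order the low byte comes first in memory.
Reassemble most-significant byte first: F0 CF BB BB 9C C0 06 1C → 0xF0CFBBBB9CC0061C.
Top bit is set, so as a signed 64-bit value this is 0xF0CFBBBB9CC0061C − 2^64 = -1094449769964632548.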